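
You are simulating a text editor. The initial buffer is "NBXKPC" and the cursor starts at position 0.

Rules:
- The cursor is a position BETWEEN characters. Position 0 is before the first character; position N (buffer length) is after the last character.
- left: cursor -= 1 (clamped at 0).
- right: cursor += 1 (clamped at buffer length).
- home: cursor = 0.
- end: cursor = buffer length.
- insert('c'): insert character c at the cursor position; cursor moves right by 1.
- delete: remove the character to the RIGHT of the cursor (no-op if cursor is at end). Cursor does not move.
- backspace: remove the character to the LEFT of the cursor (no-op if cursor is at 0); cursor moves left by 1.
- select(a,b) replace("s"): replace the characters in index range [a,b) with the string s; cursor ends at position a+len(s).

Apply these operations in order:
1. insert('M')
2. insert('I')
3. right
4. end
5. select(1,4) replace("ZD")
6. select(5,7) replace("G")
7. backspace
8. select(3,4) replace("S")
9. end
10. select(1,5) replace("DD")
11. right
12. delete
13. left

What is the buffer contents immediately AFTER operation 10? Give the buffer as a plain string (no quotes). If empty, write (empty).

Answer: MDD

Derivation:
After op 1 (insert('M')): buf='MNBXKPC' cursor=1
After op 2 (insert('I')): buf='MINBXKPC' cursor=2
After op 3 (right): buf='MINBXKPC' cursor=3
After op 4 (end): buf='MINBXKPC' cursor=8
After op 5 (select(1,4) replace("ZD")): buf='MZDXKPC' cursor=3
After op 6 (select(5,7) replace("G")): buf='MZDXKG' cursor=6
After op 7 (backspace): buf='MZDXK' cursor=5
After op 8 (select(3,4) replace("S")): buf='MZDSK' cursor=4
After op 9 (end): buf='MZDSK' cursor=5
After op 10 (select(1,5) replace("DD")): buf='MDD' cursor=3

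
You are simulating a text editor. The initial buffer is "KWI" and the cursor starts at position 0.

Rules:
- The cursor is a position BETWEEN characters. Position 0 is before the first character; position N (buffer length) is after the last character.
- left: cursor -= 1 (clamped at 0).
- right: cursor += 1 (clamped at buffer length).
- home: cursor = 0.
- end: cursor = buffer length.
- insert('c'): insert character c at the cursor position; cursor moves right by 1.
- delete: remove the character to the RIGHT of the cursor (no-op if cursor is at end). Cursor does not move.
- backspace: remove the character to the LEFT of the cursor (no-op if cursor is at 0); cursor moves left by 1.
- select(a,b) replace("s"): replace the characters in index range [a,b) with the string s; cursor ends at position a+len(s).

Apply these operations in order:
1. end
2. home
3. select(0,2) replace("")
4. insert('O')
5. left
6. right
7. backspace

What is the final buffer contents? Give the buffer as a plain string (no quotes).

After op 1 (end): buf='KWI' cursor=3
After op 2 (home): buf='KWI' cursor=0
After op 3 (select(0,2) replace("")): buf='I' cursor=0
After op 4 (insert('O')): buf='OI' cursor=1
After op 5 (left): buf='OI' cursor=0
After op 6 (right): buf='OI' cursor=1
After op 7 (backspace): buf='I' cursor=0

Answer: I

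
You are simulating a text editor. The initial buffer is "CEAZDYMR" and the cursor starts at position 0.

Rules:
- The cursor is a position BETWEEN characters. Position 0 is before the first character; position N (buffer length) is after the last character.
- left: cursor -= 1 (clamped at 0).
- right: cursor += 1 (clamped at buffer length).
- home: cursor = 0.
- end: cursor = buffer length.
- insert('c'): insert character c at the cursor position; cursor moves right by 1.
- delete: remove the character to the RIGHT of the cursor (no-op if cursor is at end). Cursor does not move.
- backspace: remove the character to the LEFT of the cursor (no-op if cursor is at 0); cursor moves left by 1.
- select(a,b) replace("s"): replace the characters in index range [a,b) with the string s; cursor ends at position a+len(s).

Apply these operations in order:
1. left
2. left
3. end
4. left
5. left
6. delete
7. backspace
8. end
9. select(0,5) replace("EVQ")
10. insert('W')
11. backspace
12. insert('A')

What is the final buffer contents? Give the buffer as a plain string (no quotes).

After op 1 (left): buf='CEAZDYMR' cursor=0
After op 2 (left): buf='CEAZDYMR' cursor=0
After op 3 (end): buf='CEAZDYMR' cursor=8
After op 4 (left): buf='CEAZDYMR' cursor=7
After op 5 (left): buf='CEAZDYMR' cursor=6
After op 6 (delete): buf='CEAZDYR' cursor=6
After op 7 (backspace): buf='CEAZDR' cursor=5
After op 8 (end): buf='CEAZDR' cursor=6
After op 9 (select(0,5) replace("EVQ")): buf='EVQR' cursor=3
After op 10 (insert('W')): buf='EVQWR' cursor=4
After op 11 (backspace): buf='EVQR' cursor=3
After op 12 (insert('A')): buf='EVQAR' cursor=4

Answer: EVQAR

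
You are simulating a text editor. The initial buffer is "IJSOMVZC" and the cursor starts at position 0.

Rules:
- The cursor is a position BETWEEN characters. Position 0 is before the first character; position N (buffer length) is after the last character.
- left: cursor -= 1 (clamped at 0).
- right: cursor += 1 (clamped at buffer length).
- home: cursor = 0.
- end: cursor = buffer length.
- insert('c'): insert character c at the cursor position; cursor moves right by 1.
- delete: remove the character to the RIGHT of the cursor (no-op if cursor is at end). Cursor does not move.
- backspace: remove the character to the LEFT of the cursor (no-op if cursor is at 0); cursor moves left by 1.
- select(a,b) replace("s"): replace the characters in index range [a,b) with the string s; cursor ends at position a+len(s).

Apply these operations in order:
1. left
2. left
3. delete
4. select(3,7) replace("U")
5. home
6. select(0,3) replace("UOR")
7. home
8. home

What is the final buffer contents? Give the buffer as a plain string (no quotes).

Answer: UORU

Derivation:
After op 1 (left): buf='IJSOMVZC' cursor=0
After op 2 (left): buf='IJSOMVZC' cursor=0
After op 3 (delete): buf='JSOMVZC' cursor=0
After op 4 (select(3,7) replace("U")): buf='JSOU' cursor=4
After op 5 (home): buf='JSOU' cursor=0
After op 6 (select(0,3) replace("UOR")): buf='UORU' cursor=3
After op 7 (home): buf='UORU' cursor=0
After op 8 (home): buf='UORU' cursor=0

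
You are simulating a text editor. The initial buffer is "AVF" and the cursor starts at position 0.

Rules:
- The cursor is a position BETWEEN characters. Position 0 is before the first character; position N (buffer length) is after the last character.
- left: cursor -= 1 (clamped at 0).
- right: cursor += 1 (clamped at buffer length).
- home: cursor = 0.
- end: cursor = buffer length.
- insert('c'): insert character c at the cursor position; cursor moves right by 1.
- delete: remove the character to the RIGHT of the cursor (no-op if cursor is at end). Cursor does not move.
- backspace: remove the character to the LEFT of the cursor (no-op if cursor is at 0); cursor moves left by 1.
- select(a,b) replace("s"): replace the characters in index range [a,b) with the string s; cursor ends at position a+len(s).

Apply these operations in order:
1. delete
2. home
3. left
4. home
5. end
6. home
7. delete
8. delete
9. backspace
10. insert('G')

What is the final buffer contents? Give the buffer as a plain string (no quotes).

Answer: G

Derivation:
After op 1 (delete): buf='VF' cursor=0
After op 2 (home): buf='VF' cursor=0
After op 3 (left): buf='VF' cursor=0
After op 4 (home): buf='VF' cursor=0
After op 5 (end): buf='VF' cursor=2
After op 6 (home): buf='VF' cursor=0
After op 7 (delete): buf='F' cursor=0
After op 8 (delete): buf='(empty)' cursor=0
After op 9 (backspace): buf='(empty)' cursor=0
After op 10 (insert('G')): buf='G' cursor=1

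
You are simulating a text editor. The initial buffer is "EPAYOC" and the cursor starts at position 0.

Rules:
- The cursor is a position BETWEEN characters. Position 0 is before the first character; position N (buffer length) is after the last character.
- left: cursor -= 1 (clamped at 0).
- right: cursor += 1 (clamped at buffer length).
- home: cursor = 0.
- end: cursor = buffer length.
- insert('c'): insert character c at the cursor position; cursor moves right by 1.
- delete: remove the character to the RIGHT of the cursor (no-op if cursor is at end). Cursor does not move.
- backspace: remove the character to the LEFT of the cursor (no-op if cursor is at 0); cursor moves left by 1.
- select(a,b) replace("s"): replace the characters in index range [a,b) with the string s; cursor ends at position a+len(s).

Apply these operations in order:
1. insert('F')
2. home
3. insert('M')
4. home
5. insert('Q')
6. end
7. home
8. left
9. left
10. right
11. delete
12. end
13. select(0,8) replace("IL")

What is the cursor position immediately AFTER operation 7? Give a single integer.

Answer: 0

Derivation:
After op 1 (insert('F')): buf='FEPAYOC' cursor=1
After op 2 (home): buf='FEPAYOC' cursor=0
After op 3 (insert('M')): buf='MFEPAYOC' cursor=1
After op 4 (home): buf='MFEPAYOC' cursor=0
After op 5 (insert('Q')): buf='QMFEPAYOC' cursor=1
After op 6 (end): buf='QMFEPAYOC' cursor=9
After op 7 (home): buf='QMFEPAYOC' cursor=0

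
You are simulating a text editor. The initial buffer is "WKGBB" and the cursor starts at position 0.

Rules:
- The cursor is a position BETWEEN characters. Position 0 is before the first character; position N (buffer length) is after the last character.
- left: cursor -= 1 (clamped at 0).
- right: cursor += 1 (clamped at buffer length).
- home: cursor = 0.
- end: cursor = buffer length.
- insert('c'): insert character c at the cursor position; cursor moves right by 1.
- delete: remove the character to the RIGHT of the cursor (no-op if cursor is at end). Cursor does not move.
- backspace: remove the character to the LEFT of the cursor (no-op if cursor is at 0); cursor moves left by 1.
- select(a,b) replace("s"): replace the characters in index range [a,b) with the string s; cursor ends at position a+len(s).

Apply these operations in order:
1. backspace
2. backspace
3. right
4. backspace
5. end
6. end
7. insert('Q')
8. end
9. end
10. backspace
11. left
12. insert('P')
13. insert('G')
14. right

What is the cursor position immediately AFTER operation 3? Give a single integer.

After op 1 (backspace): buf='WKGBB' cursor=0
After op 2 (backspace): buf='WKGBB' cursor=0
After op 3 (right): buf='WKGBB' cursor=1

Answer: 1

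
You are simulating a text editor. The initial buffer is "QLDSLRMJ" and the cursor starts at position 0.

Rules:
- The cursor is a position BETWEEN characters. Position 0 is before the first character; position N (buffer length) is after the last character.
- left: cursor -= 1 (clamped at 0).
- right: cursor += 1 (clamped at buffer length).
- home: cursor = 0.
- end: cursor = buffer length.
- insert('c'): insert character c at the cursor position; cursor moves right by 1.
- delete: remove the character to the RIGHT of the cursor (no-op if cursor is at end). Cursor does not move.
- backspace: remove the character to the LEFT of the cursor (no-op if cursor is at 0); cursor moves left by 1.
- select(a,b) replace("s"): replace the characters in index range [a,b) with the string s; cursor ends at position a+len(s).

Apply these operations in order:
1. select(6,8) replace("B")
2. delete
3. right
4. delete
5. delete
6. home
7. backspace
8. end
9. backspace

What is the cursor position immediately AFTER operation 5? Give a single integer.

After op 1 (select(6,8) replace("B")): buf='QLDSLRB' cursor=7
After op 2 (delete): buf='QLDSLRB' cursor=7
After op 3 (right): buf='QLDSLRB' cursor=7
After op 4 (delete): buf='QLDSLRB' cursor=7
After op 5 (delete): buf='QLDSLRB' cursor=7

Answer: 7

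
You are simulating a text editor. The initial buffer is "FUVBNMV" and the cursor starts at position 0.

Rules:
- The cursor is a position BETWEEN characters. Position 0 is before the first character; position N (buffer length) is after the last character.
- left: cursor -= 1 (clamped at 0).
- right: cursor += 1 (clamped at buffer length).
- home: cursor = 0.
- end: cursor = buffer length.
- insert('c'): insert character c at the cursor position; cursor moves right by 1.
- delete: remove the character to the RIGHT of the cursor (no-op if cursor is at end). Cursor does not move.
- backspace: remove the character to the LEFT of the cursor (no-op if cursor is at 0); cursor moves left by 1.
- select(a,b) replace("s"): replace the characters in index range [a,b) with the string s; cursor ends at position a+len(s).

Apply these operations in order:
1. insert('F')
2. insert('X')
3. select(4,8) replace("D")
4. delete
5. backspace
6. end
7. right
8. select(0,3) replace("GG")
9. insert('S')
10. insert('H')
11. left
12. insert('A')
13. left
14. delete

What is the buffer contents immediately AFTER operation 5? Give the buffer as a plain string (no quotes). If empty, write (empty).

Answer: FXFU

Derivation:
After op 1 (insert('F')): buf='FFUVBNMV' cursor=1
After op 2 (insert('X')): buf='FXFUVBNMV' cursor=2
After op 3 (select(4,8) replace("D")): buf='FXFUDV' cursor=5
After op 4 (delete): buf='FXFUD' cursor=5
After op 5 (backspace): buf='FXFU' cursor=4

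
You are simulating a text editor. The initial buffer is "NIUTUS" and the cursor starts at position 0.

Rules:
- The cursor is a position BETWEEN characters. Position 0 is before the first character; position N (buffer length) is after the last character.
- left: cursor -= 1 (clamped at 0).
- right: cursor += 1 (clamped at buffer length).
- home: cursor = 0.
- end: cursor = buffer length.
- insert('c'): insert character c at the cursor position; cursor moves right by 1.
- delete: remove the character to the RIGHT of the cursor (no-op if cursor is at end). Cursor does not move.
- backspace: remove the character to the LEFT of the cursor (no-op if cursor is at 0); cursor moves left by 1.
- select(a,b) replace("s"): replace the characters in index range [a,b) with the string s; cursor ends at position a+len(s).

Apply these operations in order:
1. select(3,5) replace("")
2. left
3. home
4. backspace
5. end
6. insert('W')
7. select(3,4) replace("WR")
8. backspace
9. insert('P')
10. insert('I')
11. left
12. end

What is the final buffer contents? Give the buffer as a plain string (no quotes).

After op 1 (select(3,5) replace("")): buf='NIUS' cursor=3
After op 2 (left): buf='NIUS' cursor=2
After op 3 (home): buf='NIUS' cursor=0
After op 4 (backspace): buf='NIUS' cursor=0
After op 5 (end): buf='NIUS' cursor=4
After op 6 (insert('W')): buf='NIUSW' cursor=5
After op 7 (select(3,4) replace("WR")): buf='NIUWRW' cursor=5
After op 8 (backspace): buf='NIUWW' cursor=4
After op 9 (insert('P')): buf='NIUWPW' cursor=5
After op 10 (insert('I')): buf='NIUWPIW' cursor=6
After op 11 (left): buf='NIUWPIW' cursor=5
After op 12 (end): buf='NIUWPIW' cursor=7

Answer: NIUWPIW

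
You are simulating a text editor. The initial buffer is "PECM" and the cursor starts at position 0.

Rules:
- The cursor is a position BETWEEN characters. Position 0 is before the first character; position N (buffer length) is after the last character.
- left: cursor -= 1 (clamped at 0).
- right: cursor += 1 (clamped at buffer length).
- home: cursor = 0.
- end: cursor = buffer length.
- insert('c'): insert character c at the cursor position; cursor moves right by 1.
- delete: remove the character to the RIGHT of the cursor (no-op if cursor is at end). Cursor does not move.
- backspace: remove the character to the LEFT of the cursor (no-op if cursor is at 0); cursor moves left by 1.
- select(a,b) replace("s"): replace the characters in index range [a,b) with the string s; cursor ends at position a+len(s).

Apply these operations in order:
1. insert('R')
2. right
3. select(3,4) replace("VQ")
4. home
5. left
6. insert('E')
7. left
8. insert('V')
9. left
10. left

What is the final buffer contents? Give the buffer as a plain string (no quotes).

After op 1 (insert('R')): buf='RPECM' cursor=1
After op 2 (right): buf='RPECM' cursor=2
After op 3 (select(3,4) replace("VQ")): buf='RPEVQM' cursor=5
After op 4 (home): buf='RPEVQM' cursor=0
After op 5 (left): buf='RPEVQM' cursor=0
After op 6 (insert('E')): buf='ERPEVQM' cursor=1
After op 7 (left): buf='ERPEVQM' cursor=0
After op 8 (insert('V')): buf='VERPEVQM' cursor=1
After op 9 (left): buf='VERPEVQM' cursor=0
After op 10 (left): buf='VERPEVQM' cursor=0

Answer: VERPEVQM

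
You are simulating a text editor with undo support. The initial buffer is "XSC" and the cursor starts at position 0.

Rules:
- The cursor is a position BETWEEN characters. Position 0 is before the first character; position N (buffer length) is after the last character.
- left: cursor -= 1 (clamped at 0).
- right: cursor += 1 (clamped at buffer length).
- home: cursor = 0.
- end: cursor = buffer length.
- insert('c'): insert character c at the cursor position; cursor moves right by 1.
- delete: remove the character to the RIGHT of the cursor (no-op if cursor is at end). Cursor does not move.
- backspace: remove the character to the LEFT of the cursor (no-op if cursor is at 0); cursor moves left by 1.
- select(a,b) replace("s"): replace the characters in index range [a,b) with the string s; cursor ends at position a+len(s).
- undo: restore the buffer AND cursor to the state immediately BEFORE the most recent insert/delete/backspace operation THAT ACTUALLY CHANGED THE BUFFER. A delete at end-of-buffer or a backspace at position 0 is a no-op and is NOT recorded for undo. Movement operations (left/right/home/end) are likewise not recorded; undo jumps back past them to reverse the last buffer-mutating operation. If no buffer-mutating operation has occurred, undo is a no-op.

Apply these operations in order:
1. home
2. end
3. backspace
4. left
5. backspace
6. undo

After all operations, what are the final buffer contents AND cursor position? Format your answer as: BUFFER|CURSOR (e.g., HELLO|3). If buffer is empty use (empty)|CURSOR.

Answer: XS|1

Derivation:
After op 1 (home): buf='XSC' cursor=0
After op 2 (end): buf='XSC' cursor=3
After op 3 (backspace): buf='XS' cursor=2
After op 4 (left): buf='XS' cursor=1
After op 5 (backspace): buf='S' cursor=0
After op 6 (undo): buf='XS' cursor=1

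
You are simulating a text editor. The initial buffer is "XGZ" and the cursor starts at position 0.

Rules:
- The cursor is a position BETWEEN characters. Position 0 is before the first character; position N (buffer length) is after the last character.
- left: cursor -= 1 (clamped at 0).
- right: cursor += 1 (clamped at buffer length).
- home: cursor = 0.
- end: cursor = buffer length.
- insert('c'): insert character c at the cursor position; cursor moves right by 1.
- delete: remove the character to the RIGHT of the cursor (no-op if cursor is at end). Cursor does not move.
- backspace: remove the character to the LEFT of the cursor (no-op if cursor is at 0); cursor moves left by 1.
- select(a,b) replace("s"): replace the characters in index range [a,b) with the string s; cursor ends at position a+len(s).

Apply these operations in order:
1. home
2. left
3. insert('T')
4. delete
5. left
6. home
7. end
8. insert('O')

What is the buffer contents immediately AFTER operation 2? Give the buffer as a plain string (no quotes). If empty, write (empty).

Answer: XGZ

Derivation:
After op 1 (home): buf='XGZ' cursor=0
After op 2 (left): buf='XGZ' cursor=0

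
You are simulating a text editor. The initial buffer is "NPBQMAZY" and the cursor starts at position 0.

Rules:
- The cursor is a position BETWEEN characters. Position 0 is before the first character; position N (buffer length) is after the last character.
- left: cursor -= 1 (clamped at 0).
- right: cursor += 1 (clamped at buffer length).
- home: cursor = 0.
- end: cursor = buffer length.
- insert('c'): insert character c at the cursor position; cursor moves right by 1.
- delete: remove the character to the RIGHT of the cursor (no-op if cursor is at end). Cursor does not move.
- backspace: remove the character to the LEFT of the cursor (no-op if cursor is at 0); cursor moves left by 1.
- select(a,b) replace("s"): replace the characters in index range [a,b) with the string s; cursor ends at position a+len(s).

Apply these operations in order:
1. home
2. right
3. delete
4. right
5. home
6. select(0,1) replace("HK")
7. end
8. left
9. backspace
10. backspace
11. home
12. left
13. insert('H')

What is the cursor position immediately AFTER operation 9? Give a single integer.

After op 1 (home): buf='NPBQMAZY' cursor=0
After op 2 (right): buf='NPBQMAZY' cursor=1
After op 3 (delete): buf='NBQMAZY' cursor=1
After op 4 (right): buf='NBQMAZY' cursor=2
After op 5 (home): buf='NBQMAZY' cursor=0
After op 6 (select(0,1) replace("HK")): buf='HKBQMAZY' cursor=2
After op 7 (end): buf='HKBQMAZY' cursor=8
After op 8 (left): buf='HKBQMAZY' cursor=7
After op 9 (backspace): buf='HKBQMAY' cursor=6

Answer: 6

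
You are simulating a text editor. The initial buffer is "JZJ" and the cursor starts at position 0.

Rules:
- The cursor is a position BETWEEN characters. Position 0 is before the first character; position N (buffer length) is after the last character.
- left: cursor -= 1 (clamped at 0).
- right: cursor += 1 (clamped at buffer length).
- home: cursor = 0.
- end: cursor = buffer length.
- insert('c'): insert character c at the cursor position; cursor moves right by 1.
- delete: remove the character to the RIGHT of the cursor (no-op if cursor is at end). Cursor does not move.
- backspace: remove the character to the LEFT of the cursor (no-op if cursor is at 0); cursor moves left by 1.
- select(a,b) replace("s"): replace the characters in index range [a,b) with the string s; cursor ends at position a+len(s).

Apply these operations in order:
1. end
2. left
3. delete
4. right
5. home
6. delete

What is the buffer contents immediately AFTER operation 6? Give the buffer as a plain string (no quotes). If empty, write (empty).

Answer: Z

Derivation:
After op 1 (end): buf='JZJ' cursor=3
After op 2 (left): buf='JZJ' cursor=2
After op 3 (delete): buf='JZ' cursor=2
After op 4 (right): buf='JZ' cursor=2
After op 5 (home): buf='JZ' cursor=0
After op 6 (delete): buf='Z' cursor=0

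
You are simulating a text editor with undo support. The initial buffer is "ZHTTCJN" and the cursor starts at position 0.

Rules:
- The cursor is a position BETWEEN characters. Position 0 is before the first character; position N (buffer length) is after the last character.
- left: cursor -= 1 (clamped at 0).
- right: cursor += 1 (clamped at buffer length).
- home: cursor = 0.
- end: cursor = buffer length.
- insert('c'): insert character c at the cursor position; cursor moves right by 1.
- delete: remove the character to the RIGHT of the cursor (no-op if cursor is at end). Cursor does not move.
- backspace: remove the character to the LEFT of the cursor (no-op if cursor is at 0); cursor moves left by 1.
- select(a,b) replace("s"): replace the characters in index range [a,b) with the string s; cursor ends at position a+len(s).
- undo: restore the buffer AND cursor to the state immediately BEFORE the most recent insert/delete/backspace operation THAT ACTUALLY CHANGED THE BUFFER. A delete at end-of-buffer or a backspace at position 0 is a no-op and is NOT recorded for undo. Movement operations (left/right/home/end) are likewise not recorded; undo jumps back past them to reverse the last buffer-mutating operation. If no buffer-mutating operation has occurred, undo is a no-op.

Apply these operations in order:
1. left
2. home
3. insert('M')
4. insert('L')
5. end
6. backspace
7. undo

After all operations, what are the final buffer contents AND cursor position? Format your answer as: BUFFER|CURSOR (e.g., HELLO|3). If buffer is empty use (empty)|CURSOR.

After op 1 (left): buf='ZHTTCJN' cursor=0
After op 2 (home): buf='ZHTTCJN' cursor=0
After op 3 (insert('M')): buf='MZHTTCJN' cursor=1
After op 4 (insert('L')): buf='MLZHTTCJN' cursor=2
After op 5 (end): buf='MLZHTTCJN' cursor=9
After op 6 (backspace): buf='MLZHTTCJ' cursor=8
After op 7 (undo): buf='MLZHTTCJN' cursor=9

Answer: MLZHTTCJN|9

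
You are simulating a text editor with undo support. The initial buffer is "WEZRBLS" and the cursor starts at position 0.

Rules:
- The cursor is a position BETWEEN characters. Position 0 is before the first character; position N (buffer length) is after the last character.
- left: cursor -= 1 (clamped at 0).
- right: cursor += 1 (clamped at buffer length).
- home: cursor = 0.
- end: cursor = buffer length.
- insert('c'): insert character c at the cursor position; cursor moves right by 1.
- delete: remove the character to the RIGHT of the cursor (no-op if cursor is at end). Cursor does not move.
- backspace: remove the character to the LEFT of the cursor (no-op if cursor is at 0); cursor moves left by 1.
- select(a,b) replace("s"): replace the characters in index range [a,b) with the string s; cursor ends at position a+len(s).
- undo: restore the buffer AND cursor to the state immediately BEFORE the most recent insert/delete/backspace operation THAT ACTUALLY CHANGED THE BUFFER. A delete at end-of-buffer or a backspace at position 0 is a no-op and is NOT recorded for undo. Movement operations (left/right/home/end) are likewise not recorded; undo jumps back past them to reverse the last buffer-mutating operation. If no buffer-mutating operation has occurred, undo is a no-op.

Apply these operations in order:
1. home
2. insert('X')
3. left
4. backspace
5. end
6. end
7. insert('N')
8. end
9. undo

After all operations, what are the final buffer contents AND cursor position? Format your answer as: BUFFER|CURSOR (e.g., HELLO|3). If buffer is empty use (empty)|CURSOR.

Answer: XWEZRBLS|8

Derivation:
After op 1 (home): buf='WEZRBLS' cursor=0
After op 2 (insert('X')): buf='XWEZRBLS' cursor=1
After op 3 (left): buf='XWEZRBLS' cursor=0
After op 4 (backspace): buf='XWEZRBLS' cursor=0
After op 5 (end): buf='XWEZRBLS' cursor=8
After op 6 (end): buf='XWEZRBLS' cursor=8
After op 7 (insert('N')): buf='XWEZRBLSN' cursor=9
After op 8 (end): buf='XWEZRBLSN' cursor=9
After op 9 (undo): buf='XWEZRBLS' cursor=8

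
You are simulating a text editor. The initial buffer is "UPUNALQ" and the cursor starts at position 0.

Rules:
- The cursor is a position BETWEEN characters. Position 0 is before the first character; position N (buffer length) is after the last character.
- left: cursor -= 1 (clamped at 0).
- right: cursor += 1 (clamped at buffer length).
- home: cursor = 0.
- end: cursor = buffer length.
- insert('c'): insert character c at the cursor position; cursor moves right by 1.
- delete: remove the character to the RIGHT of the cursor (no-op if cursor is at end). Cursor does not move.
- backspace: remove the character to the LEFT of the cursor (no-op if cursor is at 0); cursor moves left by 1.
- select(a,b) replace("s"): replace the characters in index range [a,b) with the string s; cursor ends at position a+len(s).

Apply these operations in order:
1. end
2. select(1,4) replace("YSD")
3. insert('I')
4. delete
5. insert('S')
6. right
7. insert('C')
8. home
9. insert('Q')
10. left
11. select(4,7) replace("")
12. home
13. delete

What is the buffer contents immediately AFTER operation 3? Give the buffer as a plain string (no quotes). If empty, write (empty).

After op 1 (end): buf='UPUNALQ' cursor=7
After op 2 (select(1,4) replace("YSD")): buf='UYSDALQ' cursor=4
After op 3 (insert('I')): buf='UYSDIALQ' cursor=5

Answer: UYSDIALQ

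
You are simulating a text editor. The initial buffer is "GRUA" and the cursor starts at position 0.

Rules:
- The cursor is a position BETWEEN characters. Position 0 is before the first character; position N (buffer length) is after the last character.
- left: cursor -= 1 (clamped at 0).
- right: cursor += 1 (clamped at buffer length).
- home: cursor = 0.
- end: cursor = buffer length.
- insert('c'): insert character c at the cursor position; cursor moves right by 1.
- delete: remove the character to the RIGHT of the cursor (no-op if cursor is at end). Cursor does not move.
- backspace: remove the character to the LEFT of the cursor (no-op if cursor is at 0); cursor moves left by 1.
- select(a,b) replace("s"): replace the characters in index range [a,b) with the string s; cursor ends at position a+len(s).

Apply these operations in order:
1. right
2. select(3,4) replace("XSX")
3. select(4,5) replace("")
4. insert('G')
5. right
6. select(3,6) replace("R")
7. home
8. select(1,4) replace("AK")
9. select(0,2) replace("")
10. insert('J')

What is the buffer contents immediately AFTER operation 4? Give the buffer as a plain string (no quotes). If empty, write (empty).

After op 1 (right): buf='GRUA' cursor=1
After op 2 (select(3,4) replace("XSX")): buf='GRUXSX' cursor=6
After op 3 (select(4,5) replace("")): buf='GRUXX' cursor=4
After op 4 (insert('G')): buf='GRUXGX' cursor=5

Answer: GRUXGX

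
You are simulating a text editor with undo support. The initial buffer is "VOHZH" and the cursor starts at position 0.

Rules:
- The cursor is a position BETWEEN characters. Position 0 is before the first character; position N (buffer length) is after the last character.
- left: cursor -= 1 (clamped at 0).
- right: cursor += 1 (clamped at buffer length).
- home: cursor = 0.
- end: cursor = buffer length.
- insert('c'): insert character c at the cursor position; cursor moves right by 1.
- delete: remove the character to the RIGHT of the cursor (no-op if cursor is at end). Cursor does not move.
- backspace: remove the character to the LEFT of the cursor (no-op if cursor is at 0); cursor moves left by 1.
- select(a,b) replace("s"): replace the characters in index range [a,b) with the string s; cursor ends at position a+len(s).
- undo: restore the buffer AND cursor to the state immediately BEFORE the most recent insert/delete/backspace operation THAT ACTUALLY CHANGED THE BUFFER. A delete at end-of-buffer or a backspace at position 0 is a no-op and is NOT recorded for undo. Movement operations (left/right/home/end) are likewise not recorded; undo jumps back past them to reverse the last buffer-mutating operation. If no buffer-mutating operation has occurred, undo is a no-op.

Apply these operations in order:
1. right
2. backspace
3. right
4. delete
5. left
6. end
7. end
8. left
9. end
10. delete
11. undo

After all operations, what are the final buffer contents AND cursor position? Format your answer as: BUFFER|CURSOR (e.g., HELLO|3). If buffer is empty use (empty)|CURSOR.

Answer: OHZH|1

Derivation:
After op 1 (right): buf='VOHZH' cursor=1
After op 2 (backspace): buf='OHZH' cursor=0
After op 3 (right): buf='OHZH' cursor=1
After op 4 (delete): buf='OZH' cursor=1
After op 5 (left): buf='OZH' cursor=0
After op 6 (end): buf='OZH' cursor=3
After op 7 (end): buf='OZH' cursor=3
After op 8 (left): buf='OZH' cursor=2
After op 9 (end): buf='OZH' cursor=3
After op 10 (delete): buf='OZH' cursor=3
After op 11 (undo): buf='OHZH' cursor=1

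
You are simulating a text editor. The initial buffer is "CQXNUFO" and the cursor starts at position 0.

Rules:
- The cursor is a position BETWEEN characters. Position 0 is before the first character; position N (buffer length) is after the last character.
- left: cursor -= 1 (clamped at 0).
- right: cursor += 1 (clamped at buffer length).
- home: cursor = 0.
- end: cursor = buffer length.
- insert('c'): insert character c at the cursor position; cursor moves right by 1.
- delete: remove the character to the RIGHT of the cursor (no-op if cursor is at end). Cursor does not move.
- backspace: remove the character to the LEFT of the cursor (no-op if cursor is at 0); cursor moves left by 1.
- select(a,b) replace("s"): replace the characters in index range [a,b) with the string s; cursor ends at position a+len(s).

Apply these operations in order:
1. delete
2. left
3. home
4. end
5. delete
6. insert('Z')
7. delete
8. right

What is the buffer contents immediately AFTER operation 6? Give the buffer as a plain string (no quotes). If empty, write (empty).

After op 1 (delete): buf='QXNUFO' cursor=0
After op 2 (left): buf='QXNUFO' cursor=0
After op 3 (home): buf='QXNUFO' cursor=0
After op 4 (end): buf='QXNUFO' cursor=6
After op 5 (delete): buf='QXNUFO' cursor=6
After op 6 (insert('Z')): buf='QXNUFOZ' cursor=7

Answer: QXNUFOZ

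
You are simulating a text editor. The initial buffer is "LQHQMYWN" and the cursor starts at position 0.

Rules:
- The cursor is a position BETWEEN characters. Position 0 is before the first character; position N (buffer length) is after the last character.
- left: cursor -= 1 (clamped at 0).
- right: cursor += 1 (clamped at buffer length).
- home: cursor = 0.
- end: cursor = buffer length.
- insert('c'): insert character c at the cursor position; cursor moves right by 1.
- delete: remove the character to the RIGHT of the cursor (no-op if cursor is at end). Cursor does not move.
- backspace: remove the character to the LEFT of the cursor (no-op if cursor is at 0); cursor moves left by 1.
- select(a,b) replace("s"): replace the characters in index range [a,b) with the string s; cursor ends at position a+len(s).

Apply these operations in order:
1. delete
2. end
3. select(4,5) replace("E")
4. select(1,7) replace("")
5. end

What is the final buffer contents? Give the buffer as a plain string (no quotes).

After op 1 (delete): buf='QHQMYWN' cursor=0
After op 2 (end): buf='QHQMYWN' cursor=7
After op 3 (select(4,5) replace("E")): buf='QHQMEWN' cursor=5
After op 4 (select(1,7) replace("")): buf='Q' cursor=1
After op 5 (end): buf='Q' cursor=1

Answer: Q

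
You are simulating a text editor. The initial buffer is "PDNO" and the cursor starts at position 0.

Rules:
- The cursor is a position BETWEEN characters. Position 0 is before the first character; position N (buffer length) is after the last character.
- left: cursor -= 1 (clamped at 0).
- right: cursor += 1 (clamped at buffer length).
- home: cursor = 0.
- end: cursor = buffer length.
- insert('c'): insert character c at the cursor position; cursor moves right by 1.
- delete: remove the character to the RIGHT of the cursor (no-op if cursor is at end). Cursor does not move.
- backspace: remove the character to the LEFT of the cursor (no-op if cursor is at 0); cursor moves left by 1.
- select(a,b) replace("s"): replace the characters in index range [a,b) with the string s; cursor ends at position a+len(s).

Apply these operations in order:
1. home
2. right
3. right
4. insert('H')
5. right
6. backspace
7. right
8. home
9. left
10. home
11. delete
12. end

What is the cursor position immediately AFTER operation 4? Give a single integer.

Answer: 3

Derivation:
After op 1 (home): buf='PDNO' cursor=0
After op 2 (right): buf='PDNO' cursor=1
After op 3 (right): buf='PDNO' cursor=2
After op 4 (insert('H')): buf='PDHNO' cursor=3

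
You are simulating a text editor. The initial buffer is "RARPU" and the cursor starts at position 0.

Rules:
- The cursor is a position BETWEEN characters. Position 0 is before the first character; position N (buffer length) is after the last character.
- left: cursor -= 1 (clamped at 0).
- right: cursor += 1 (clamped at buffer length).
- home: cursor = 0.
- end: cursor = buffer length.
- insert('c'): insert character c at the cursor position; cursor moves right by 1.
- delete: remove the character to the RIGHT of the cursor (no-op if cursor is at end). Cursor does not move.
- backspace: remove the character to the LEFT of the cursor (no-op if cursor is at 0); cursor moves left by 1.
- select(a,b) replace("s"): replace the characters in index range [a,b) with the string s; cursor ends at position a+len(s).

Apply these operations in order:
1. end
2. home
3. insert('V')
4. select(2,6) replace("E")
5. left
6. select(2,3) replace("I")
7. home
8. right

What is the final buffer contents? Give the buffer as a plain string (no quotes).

After op 1 (end): buf='RARPU' cursor=5
After op 2 (home): buf='RARPU' cursor=0
After op 3 (insert('V')): buf='VRARPU' cursor=1
After op 4 (select(2,6) replace("E")): buf='VRE' cursor=3
After op 5 (left): buf='VRE' cursor=2
After op 6 (select(2,3) replace("I")): buf='VRI' cursor=3
After op 7 (home): buf='VRI' cursor=0
After op 8 (right): buf='VRI' cursor=1

Answer: VRI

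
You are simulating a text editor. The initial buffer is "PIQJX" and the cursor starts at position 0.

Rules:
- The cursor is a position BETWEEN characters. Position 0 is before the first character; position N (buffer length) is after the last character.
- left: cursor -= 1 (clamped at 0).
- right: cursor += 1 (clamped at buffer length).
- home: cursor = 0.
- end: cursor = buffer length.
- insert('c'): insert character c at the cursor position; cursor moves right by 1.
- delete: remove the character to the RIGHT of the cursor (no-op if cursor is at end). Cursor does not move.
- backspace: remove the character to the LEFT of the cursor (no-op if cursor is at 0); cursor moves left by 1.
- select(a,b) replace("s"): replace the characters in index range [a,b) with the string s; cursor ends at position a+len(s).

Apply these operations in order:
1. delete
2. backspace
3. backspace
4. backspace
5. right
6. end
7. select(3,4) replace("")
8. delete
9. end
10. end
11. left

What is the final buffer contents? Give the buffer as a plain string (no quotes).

After op 1 (delete): buf='IQJX' cursor=0
After op 2 (backspace): buf='IQJX' cursor=0
After op 3 (backspace): buf='IQJX' cursor=0
After op 4 (backspace): buf='IQJX' cursor=0
After op 5 (right): buf='IQJX' cursor=1
After op 6 (end): buf='IQJX' cursor=4
After op 7 (select(3,4) replace("")): buf='IQJ' cursor=3
After op 8 (delete): buf='IQJ' cursor=3
After op 9 (end): buf='IQJ' cursor=3
After op 10 (end): buf='IQJ' cursor=3
After op 11 (left): buf='IQJ' cursor=2

Answer: IQJ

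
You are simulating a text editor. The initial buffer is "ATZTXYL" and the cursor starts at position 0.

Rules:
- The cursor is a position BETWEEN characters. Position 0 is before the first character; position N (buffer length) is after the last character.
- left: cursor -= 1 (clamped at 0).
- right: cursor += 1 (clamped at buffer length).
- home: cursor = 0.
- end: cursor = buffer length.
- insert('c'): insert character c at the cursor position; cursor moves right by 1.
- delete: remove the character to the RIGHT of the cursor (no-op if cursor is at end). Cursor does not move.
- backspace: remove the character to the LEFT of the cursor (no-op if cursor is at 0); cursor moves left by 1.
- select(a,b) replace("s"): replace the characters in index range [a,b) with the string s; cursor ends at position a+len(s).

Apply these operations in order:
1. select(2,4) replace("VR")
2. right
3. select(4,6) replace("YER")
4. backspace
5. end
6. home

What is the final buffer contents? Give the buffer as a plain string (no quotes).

Answer: ATVRYEL

Derivation:
After op 1 (select(2,4) replace("VR")): buf='ATVRXYL' cursor=4
After op 2 (right): buf='ATVRXYL' cursor=5
After op 3 (select(4,6) replace("YER")): buf='ATVRYERL' cursor=7
After op 4 (backspace): buf='ATVRYEL' cursor=6
After op 5 (end): buf='ATVRYEL' cursor=7
After op 6 (home): buf='ATVRYEL' cursor=0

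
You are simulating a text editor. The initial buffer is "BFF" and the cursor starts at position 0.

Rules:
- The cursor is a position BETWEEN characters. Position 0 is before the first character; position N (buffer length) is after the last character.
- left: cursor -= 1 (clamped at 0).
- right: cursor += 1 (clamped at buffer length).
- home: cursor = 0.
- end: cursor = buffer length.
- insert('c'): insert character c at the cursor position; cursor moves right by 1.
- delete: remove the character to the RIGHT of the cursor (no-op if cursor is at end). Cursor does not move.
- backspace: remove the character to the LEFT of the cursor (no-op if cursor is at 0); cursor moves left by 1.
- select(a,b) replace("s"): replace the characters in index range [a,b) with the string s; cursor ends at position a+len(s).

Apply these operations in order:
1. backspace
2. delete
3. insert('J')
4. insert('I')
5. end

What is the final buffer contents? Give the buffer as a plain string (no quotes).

After op 1 (backspace): buf='BFF' cursor=0
After op 2 (delete): buf='FF' cursor=0
After op 3 (insert('J')): buf='JFF' cursor=1
After op 4 (insert('I')): buf='JIFF' cursor=2
After op 5 (end): buf='JIFF' cursor=4

Answer: JIFF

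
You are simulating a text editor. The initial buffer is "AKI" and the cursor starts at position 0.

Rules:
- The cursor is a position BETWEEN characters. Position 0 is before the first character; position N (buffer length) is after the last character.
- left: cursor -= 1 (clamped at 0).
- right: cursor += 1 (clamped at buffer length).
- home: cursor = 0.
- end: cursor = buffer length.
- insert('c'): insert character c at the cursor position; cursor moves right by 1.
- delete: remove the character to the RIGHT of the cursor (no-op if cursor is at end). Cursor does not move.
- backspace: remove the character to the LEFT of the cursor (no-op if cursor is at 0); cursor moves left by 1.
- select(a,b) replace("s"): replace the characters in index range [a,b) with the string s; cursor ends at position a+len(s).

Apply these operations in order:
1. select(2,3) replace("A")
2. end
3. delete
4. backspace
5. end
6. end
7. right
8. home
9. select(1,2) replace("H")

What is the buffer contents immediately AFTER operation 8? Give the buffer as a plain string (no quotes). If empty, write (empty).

Answer: AK

Derivation:
After op 1 (select(2,3) replace("A")): buf='AKA' cursor=3
After op 2 (end): buf='AKA' cursor=3
After op 3 (delete): buf='AKA' cursor=3
After op 4 (backspace): buf='AK' cursor=2
After op 5 (end): buf='AK' cursor=2
After op 6 (end): buf='AK' cursor=2
After op 7 (right): buf='AK' cursor=2
After op 8 (home): buf='AK' cursor=0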